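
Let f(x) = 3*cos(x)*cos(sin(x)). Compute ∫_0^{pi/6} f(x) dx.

Let u = sin(x), so du = cos(x) dx. When x = 0, u = 0; when x = pi/6, u = 1/2.
The integral becomes 3·∫ cos(u) du from 0 to 1/2, with antiderivative 3*sin(u).
Back in x: F(x) = 3*sin(sin(x)).
Then F(pi/6) - F(0) = (3*sin(1/2)) - (0) = 3*sin(1/2).

3*sin(1/2)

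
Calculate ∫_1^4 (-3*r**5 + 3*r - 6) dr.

By the power rule, an antiderivative is F(r) = -r**6/2 + 3*r**2/2 - 6*r.
Then F(4) - F(1) = (-2048) - (-5) = -2043.

-2043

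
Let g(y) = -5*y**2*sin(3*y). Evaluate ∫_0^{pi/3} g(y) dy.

Integrate by parts twice (u = y^2, dv = -5*sin(3*y) dy).
An antiderivative is F(y) = 5*y**2*cos(3*y)/3 - 10*y*sin(3*y)/9 - 10*cos(3*y)/27.
Then F(pi/3) - F(0) = (10/27 - 5*pi**2/27) - (-10/27) = 20/27 - 5*pi**2/27.

20/27 - 5*pi**2/27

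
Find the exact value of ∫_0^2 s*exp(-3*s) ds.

(-7 + exp(6))*exp(-6)/9

Integrate by parts once (u = s, dv = exp(-3*s) ds).
An antiderivative is F(s) = (-3*s - 1)*exp(-3*s)/9.
Then F(2) - F(0) = (-7*exp(-6)/9) - (-1/9) = (-7 + exp(6))*exp(-6)/9.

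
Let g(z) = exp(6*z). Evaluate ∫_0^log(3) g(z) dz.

Let u = exp(z), so du = exp(z) dz. When z = 0, u = 1; when z = log(3), u = 3.
The integral becomes ∫ u**5 du from 1 to 3, with antiderivative u**6/6.
Back in z: F(z) = exp(6*z)/6.
Then F(log(3)) - F(0) = (243/2) - (1/6) = 364/3.

364/3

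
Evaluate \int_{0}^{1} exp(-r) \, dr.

1 - exp(-1)

An antiderivative is F(r) = -exp(-r).
Then F(1) - F(0) = (-exp(-1)) - (-1) = 1 - exp(-1).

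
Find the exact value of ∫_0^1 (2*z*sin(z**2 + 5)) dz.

Let u = z**2 + 5, so du = 2*z dz. When z = 0, u = 5; when z = 1, u = 6.
The integral becomes ∫ sin(u) du from 5 to 6, with antiderivative -cos(u).
Back in z: F(z) = -cos(z**2 + 5).
Then F(1) - F(0) = (-cos(6)) - (-cos(5)) = -cos(6) + cos(5).

-cos(6) + cos(5)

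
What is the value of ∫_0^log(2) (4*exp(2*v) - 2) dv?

6 - 2*log(2)

An antiderivative is F(v) = 2*exp(2*v) - 2*v.
Then F(log(2)) - F(0) = (8 - 2*log(2)) - (2) = 6 - 2*log(2).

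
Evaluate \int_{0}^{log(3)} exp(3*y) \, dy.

26/3

Let u = exp(y), so du = exp(y) dy. When y = 0, u = 1; when y = log(3), u = 3.
The integral becomes ∫ u**2 du from 1 to 3, with antiderivative u**3/3.
Back in y: F(y) = exp(3*y)/3.
Then F(log(3)) - F(0) = (9) - (1/3) = 26/3.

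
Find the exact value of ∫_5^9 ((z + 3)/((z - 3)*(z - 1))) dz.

log(27/4)

Factor the denominator: z**2 - 4*z + 3 = (z - 1)(z - 3).
Partial fractions: (z + 3)/((z - 3)*(z - 1)) = -2/(z - 1) + 3/(z - 3).
An antiderivative is F(z) = 3*log(z - 3) - 2*log(z - 1).
Then F(9) - F(5) = (log(27/8)) - (-log(2)) = log(27/4).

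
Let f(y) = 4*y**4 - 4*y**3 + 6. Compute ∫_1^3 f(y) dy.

By the power rule, an antiderivative is F(y) = 4*y**5/5 - y**4 + 6*y.
Then F(3) - F(1) = (657/5) - (29/5) = 628/5.

628/5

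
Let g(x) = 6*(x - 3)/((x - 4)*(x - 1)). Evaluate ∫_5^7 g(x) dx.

Factor the denominator: x**2 - 5*x + 4 = (x - 1)(x - 4).
Partial fractions: 6*(x - 3)/((x - 4)*(x - 1)) = 4/(x - 1) + 2/(x - 4).
An antiderivative is F(x) = 2*log(x - 4) + 4*log(x - 1).
Then F(7) - F(5) = (4*log(2) + 6*log(3)) - (8*log(2)) = -4*log(2) + 6*log(3).

-4*log(2) + 6*log(3)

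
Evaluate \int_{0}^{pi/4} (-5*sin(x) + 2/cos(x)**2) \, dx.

-3 + 5*sqrt(2)/2

An antiderivative is F(x) = 5*cos(x) + 2*tan(x).
Then F(pi/4) - F(0) = (2 + 5*sqrt(2)/2) - (5) = -3 + 5*sqrt(2)/2.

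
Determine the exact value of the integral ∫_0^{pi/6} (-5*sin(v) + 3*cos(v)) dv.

-7/2 + 5*sqrt(3)/2

An antiderivative is F(v) = 3*sin(v) + 5*cos(v).
Then F(pi/6) - F(0) = (3/2 + 5*sqrt(3)/2) - (5) = -7/2 + 5*sqrt(3)/2.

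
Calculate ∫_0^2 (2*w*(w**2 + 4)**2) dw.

Let u = w**2 + 4, so du = 2*w dw. When w = 0, u = 4; when w = 2, u = 8.
The integral becomes ∫ u**2 du from 4 to 8, with antiderivative u**3/3.
Back in w: F(w) = (w**2 + 4)**3/3.
Then F(2) - F(0) = (512/3) - (64/3) = 448/3.

448/3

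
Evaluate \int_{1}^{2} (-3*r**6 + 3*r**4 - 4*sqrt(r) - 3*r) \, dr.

-7909/210 - 16*sqrt(2)/3

By the power rule, an antiderivative is F(r) = -3*r**7/7 + 3*r**5/5 - 8*r**(3/2)/3 - 3*r**2/2.
Then F(2) - F(1) = (-1458/35 - 16*sqrt(2)/3) - (-839/210) = -7909/210 - 16*sqrt(2)/3.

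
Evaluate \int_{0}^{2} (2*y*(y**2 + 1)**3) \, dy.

156

Let u = y**2 + 1, so du = 2*y dy. When y = 0, u = 1; when y = 2, u = 5.
The integral becomes ∫ u**3 du from 1 to 5, with antiderivative u**4/4.
Back in y: F(y) = (y**2 + 1)**4/4.
Then F(2) - F(0) = (625/4) - (1/4) = 156.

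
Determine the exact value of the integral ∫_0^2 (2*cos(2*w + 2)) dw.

Let u = 2*w + 2, so du = 2 dw. When w = 0, u = 2; when w = 2, u = 6.
The integral becomes ∫ cos(u) du from 2 to 6, with antiderivative sin(u).
Back in w: F(w) = sin(2*w + 2).
Then F(2) - F(0) = (sin(6)) - (sin(2)) = -sin(2) + sin(6).

-sin(2) + sin(6)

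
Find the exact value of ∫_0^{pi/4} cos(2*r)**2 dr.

pi/8

Use the identity cos^2(2*r) = (1 + cos(4*r))/2.
An antiderivative is F(r) = r/2 + sin(4*r)/8.
Then F(pi/4) - F(0) = (pi/8) - (0) = pi/8.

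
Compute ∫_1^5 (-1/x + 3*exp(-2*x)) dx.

-log(5) - 3*exp(-10)/2 + 3*exp(-2)/2

An antiderivative is F(x) = -log(x) - 3*exp(-2*x)/2.
Then F(5) - F(1) = (-log(5) - 3*exp(-10)/2) - (-3*exp(-2)/2) = -log(5) - 3*exp(-10)/2 + 3*exp(-2)/2.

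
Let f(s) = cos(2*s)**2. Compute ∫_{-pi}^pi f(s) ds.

pi

Use the identity cos^2(2*s) = (1 + cos(4*s))/2.
An antiderivative is F(s) = s/2 + sin(4*s)/8.
Then F(pi) - F(-pi) = (pi/2) - (-pi/2) = pi.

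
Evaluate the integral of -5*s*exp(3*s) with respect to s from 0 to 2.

-25*exp(6)/9 - 5/9

Integrate by parts once (u = s, dv = -5*exp(3*s) ds).
An antiderivative is F(s) = (-15*s + 5)*exp(3*s)/9.
Then F(2) - F(0) = (-25*exp(6)/9) - (5/9) = -25*exp(6)/9 - 5/9.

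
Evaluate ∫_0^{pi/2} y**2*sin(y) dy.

Integrate by parts twice (u = y^2, dv = sin(y) dy).
An antiderivative is F(y) = -y**2*cos(y) + 2*y*sin(y) + 2*cos(y).
Then F(pi/2) - F(0) = (pi) - (2) = -2 + pi.

-2 + pi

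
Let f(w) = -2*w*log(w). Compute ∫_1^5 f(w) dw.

Integrate by parts once (u = ln w, dv = -2*w dw).
An antiderivative is F(w) = -w**2*(2*log(w) - 1)/2.
Then F(5) - F(1) = (25/2 - 25*log(5)) - (1/2) = 12 - 25*log(5).

12 - 25*log(5)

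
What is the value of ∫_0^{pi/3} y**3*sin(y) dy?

Integrate by parts 3 times (u = y^3, dv = sin(y) dy).
An antiderivative is F(y) = -y**3*cos(y) + 3*y**2*sin(y) + 6*y*cos(y) - 6*sin(y).
Then F(pi/3) - F(0) = (-3*sqrt(3) - pi**3/54 + sqrt(3)*pi**2/6 + pi) - (0) = -3*sqrt(3) - pi**3/54 + sqrt(3)*pi**2/6 + pi.

-3*sqrt(3) - pi**3/54 + sqrt(3)*pi**2/6 + pi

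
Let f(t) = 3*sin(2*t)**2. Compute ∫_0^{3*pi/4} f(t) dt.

Use the identity sin^2(2*t) = (1 - cos(4*t))/2.
An antiderivative is F(t) = 3*t/2 - 3*sin(4*t)/8.
Then F(3*pi/4) - F(0) = (9*pi/8) - (0) = 9*pi/8.

9*pi/8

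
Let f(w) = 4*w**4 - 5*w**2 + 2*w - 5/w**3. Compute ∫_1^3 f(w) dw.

By the power rule, an antiderivative is F(w) = 4*w**5/5 - 5*w**3/3 + w**2 + 5/(2*w**2).
Then F(3) - F(1) = (14281/90) - (79/30) = 7022/45.

7022/45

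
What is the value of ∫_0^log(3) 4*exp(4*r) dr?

80

Let u = exp(r), so du = exp(r) dr. When r = 0, u = 1; when r = log(3), u = 3.
The integral becomes 4·∫ u**3 du from 1 to 3, with antiderivative u**4.
Back in r: F(r) = exp(4*r).
Then F(log(3)) - F(0) = (81) - (1) = 80.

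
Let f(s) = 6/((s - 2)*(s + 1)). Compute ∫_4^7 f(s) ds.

Factor the denominator: s**2 - s - 2 = (s + 1)(s - 2).
Partial fractions: 6/((s - 2)*(s + 1)) = -2/(s + 1) + 2/(s - 2).
An antiderivative is F(s) = 2*log(s - 2) - 2*log(s + 1).
Then F(7) - F(4) = (log(25/64)) - (log(4/25)) = -8*log(2) + 4*log(5).

-8*log(2) + 4*log(5)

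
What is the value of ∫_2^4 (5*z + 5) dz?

By the power rule, an antiderivative is F(z) = 5*z**2/2 + 5*z.
Then F(4) - F(2) = (60) - (20) = 40.

40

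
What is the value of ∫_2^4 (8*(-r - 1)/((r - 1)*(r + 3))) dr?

-4*log(7) - 4*log(3) + 4*log(5)

Factor the denominator: r**2 + 2*r - 3 = (r + 3)(r - 1).
Partial fractions: 8*(-r - 1)/((r - 1)*(r + 3)) = -4/(r + 3) - 4/(r - 1).
An antiderivative is F(r) = -4*log(r - 1) - 4*log(r + 3).
Then F(4) - F(2) = (-4*log(7) - 4*log(3)) - (-4*log(5)) = -4*log(7) - 4*log(3) + 4*log(5).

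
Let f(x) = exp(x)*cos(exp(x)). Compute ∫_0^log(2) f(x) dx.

Let u = exp(x), so du = exp(x) dx. When x = 0, u = 1; when x = log(2), u = 2.
The integral becomes ∫ cos(u) du from 1 to 2, with antiderivative sin(u).
Back in x: F(x) = sin(exp(x)).
Then F(log(2)) - F(0) = (sin(2)) - (sin(1)) = -sin(1) + sin(2).

-sin(1) + sin(2)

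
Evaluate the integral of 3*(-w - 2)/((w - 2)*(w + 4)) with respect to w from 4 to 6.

-log(5)

Factor the denominator: w**2 + 2*w - 8 = (w + 4)(w - 2).
Partial fractions: 3*(-w - 2)/((w - 2)*(w + 4)) = -1/(w + 4) - 2/(w - 2).
An antiderivative is F(w) = -2*log(w - 2) - log(w + 4).
Then F(6) - F(4) = (-5*log(2) - log(5)) - (-log(32)) = -log(5).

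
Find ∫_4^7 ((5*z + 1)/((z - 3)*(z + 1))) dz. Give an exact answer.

-log(5) + 11*log(2)

Factor the denominator: z**2 - 2*z - 3 = (z + 1)(z - 3).
Partial fractions: (5*z + 1)/((z - 3)*(z + 1)) = 1/(z + 1) + 4/(z - 3).
An antiderivative is F(z) = 4*log(z - 3) + log(z + 1).
Then F(7) - F(4) = (11*log(2)) - (log(5)) = -log(5) + 11*log(2).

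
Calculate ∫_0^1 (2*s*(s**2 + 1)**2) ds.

Let u = s**2 + 1, so du = 2*s ds. When s = 0, u = 1; when s = 1, u = 2.
The integral becomes ∫ u**2 du from 1 to 2, with antiderivative u**3/3.
Back in s: F(s) = (s**2 + 1)**3/3.
Then F(1) - F(0) = (8/3) - (1/3) = 7/3.

7/3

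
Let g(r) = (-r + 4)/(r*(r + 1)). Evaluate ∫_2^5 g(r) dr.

-9*log(2) + 4*log(5)

Factor the denominator: r**2 + r = (r + 1)r.
Partial fractions: (-r + 4)/(r*(r + 1)) = -5/(r + 1) + 4/r.
An antiderivative is F(r) = 4*log(r) - 5*log(r + 1).
Then F(5) - F(2) = (-5*log(3) - 5*log(2) + 4*log(5)) - (-5*log(3) + 4*log(2)) = -9*log(2) + 4*log(5).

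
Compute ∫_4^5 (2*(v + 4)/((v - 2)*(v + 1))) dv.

-6*log(2) + 2*log(3) + 2*log(5)

Factor the denominator: v**2 - v - 2 = (v + 1)(v - 2).
Partial fractions: 2*(v + 4)/((v - 2)*(v + 1)) = -2/(v + 1) + 4/(v - 2).
An antiderivative is F(v) = 4*log(v - 2) - 2*log(v + 1).
Then F(5) - F(4) = (log(9/4)) - (log(16/25)) = -6*log(2) + 2*log(3) + 2*log(5).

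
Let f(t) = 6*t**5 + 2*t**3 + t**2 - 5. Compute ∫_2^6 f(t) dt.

By the power rule, an antiderivative is F(t) = t**6 + t**4/2 + t**3/3 - 5*t.
Then F(6) - F(2) = (47346) - (194/3) = 141844/3.

141844/3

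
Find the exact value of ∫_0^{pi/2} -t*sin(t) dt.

Integrate by parts once (u = t, dv = -sin(t) dt).
An antiderivative is F(t) = t*cos(t) - sin(t).
Then F(pi/2) - F(0) = (-1) - (0) = -1.

-1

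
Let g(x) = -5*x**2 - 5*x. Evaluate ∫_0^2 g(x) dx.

By the power rule, an antiderivative is F(x) = -5*x**3/3 - 5*x**2/2.
Then F(2) - F(0) = (-70/3) - (0) = -70/3.

-70/3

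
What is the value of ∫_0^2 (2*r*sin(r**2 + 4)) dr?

cos(4) - cos(8)

Let u = r**2 + 4, so du = 2*r dr. When r = 0, u = 4; when r = 2, u = 8.
The integral becomes ∫ sin(u) du from 4 to 8, with antiderivative -cos(u).
Back in r: F(r) = -cos(r**2 + 4).
Then F(2) - F(0) = (-cos(8)) - (-cos(4)) = cos(4) - cos(8).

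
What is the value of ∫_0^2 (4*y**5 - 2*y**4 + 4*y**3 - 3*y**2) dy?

By the power rule, an antiderivative is F(y) = 2*y**6/3 - 2*y**5/5 + y**4 - y**3.
Then F(2) - F(0) = (568/15) - (0) = 568/15.

568/15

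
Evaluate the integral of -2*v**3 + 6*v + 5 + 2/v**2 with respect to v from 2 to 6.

-1570/3

By the power rule, an antiderivative is F(v) = -v**4/2 + 3*v**2 + 5*v - 2/v.
Then F(6) - F(2) = (-1531/3) - (13) = -1570/3.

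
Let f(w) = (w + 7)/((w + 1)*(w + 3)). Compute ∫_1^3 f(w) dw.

log(32/9)

Factor the denominator: w**2 + 4*w + 3 = (w + 3)(w + 1).
Partial fractions: (w + 7)/((w + 1)*(w + 3)) = -2/(w + 3) + 3/(w + 1).
An antiderivative is F(w) = 3*log(w + 1) - 2*log(w + 3).
Then F(3) - F(1) = (log(16/9)) - (-log(2)) = log(32/9).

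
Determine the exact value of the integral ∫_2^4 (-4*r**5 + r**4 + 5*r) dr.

-12298/5

By the power rule, an antiderivative is F(r) = -2*r**6/3 + r**5/5 + 5*r**2/2.
Then F(4) - F(2) = (-37288/15) - (-394/15) = -12298/5.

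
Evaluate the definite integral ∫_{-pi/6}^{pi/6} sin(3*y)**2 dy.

pi/6

Use the identity sin^2(3*y) = (1 - cos(6*y))/2.
An antiderivative is F(y) = y/2 - sin(6*y)/12.
Then F(pi/6) - F(-pi/6) = (pi/12) - (-pi/12) = pi/6.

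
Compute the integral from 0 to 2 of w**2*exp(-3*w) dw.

Integrate by parts twice (u = w^2, dv = exp(-3*w) dw).
An antiderivative is F(w) = (-9*w**2 - 6*w - 2)*exp(-3*w)/27.
Then F(2) - F(0) = (-50*exp(-6)/27) - (-2/27) = 2/27 - 50*exp(-6)/27.

2/27 - 50*exp(-6)/27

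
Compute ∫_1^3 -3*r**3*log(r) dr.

Integrate by parts once (u = ln r, dv = -3*r**3 dr).
An antiderivative is F(r) = -3*r**4*(4*log(r) - 1)/16.
Then F(3) - F(1) = (243/16 - 243*log(3)/4) - (3/16) = 15 - 243*log(3)/4.

15 - 243*log(3)/4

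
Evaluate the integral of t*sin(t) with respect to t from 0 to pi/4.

sqrt(2)*(4 - pi)/8

Integrate by parts once (u = t, dv = sin(t) dt).
An antiderivative is F(t) = -t*cos(t) + sin(t).
Then F(pi/4) - F(0) = (sqrt(2)*(4 - pi)/8) - (0) = sqrt(2)*(4 - pi)/8.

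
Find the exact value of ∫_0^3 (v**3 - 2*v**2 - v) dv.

-9/4

By the power rule, an antiderivative is F(v) = v**4/4 - 2*v**3/3 - v**2/2.
Then F(3) - F(0) = (-9/4) - (0) = -9/4.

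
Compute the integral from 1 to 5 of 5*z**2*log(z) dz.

Integrate by parts once (u = ln z, dv = 5*z**2 dz).
An antiderivative is F(z) = 5*z**3*(3*log(z) - 1)/9.
Then F(5) - F(1) = (-625/9 + 625*log(5)/3) - (-5/9) = -620/9 + 625*log(5)/3.

-620/9 + 625*log(5)/3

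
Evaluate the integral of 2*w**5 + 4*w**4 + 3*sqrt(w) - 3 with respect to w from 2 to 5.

-4*sqrt(2) + 10*sqrt(5) + 38262/5

By the power rule, an antiderivative is F(w) = w**6/3 + 4*w**5/5 + 2*w**(3/2) - 3*w.
Then F(5) - F(2) = (10*sqrt(5) + 23080/3) - (4*sqrt(2) + 614/15) = -4*sqrt(2) + 10*sqrt(5) + 38262/5.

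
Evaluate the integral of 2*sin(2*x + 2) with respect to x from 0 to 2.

-cos(6) + cos(2)

Let u = 2*x + 2, so du = 2 dx. When x = 0, u = 2; when x = 2, u = 6.
The integral becomes ∫ sin(u) du from 2 to 6, with antiderivative -cos(u).
Back in x: F(x) = -cos(2*x + 2).
Then F(2) - F(0) = (-cos(6)) - (-cos(2)) = -cos(6) + cos(2).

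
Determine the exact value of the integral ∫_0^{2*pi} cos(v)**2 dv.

Use the identity cos^2(v) = (1 + cos(2*v))/2.
An antiderivative is F(v) = v/2 + sin(2*v)/4.
Then F(2*pi) - F(0) = (pi) - (0) = pi.

pi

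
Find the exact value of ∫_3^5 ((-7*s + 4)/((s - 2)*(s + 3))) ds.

Factor the denominator: s**2 + s - 6 = (s + 3)(s - 2).
Partial fractions: (-7*s + 4)/((s - 2)*(s + 3)) = -5/(s + 3) - 2/(s - 2).
An antiderivative is F(s) = -2*log(s - 2) - 5*log(s + 3).
Then F(5) - F(3) = (-15*log(2) - 2*log(3)) - (-5*log(3) - 5*log(2)) = -10*log(2) + 3*log(3).

-10*log(2) + 3*log(3)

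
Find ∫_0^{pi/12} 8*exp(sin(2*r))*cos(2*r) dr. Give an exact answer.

Let u = sin(2*r), so du = 2*cos(2*r) dr. When r = 0, u = 0; when r = pi/12, u = 1/2.
The integral becomes 4·∫ exp(u) du from 0 to 1/2, with antiderivative 4*exp(u).
Back in r: F(r) = 4*exp(sin(2*r)).
Then F(pi/12) - F(0) = (4*exp(1/2)) - (4) = -4 + 4*exp(1/2).

-4 + 4*exp(1/2)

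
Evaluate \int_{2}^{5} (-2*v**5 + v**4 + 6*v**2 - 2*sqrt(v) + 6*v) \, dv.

-21357/5 - 20*sqrt(5)/3 + 8*sqrt(2)/3

By the power rule, an antiderivative is F(v) = -v**6/3 + v**5/5 - 4*v**(3/2)/3 + 2*v**3 + 3*v**2.
Then F(5) - F(2) = (-12775/3 - 20*sqrt(5)/3) - (196/15 - 8*sqrt(2)/3) = -21357/5 - 20*sqrt(5)/3 + 8*sqrt(2)/3.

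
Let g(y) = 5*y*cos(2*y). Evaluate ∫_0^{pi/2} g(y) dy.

-5/2

Integrate by parts once (u = y, dv = 5*cos(2*y) dy).
An antiderivative is F(y) = 5*y*sin(2*y)/2 + 5*cos(2*y)/4.
Then F(pi/2) - F(0) = (-5/4) - (5/4) = -5/2.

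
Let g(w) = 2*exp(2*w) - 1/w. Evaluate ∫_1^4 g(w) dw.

An antiderivative is F(w) = exp(2*w) - log(w).
Then F(4) - F(1) = (-log(4) + exp(8)) - (exp(2)) = -exp(2) - log(4) + exp(8).

-exp(2) - log(4) + exp(8)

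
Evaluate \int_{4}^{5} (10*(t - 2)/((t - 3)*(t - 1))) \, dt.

-5*log(3) + 15*log(2)

Factor the denominator: t**2 - 4*t + 3 = (t - 1)(t - 3).
Partial fractions: 10*(t - 2)/((t - 3)*(t - 1)) = 5/(t - 1) + 5/(t - 3).
An antiderivative is F(t) = 5*log(t - 3) + 5*log(t - 1).
Then F(5) - F(4) = (15*log(2)) - (5*log(3)) = -5*log(3) + 15*log(2).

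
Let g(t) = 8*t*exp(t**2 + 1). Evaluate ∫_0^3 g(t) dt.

Let u = t**2 + 1, so du = 2*t dt. When t = 0, u = 1; when t = 3, u = 10.
The integral becomes 4·∫ exp(u) du from 1 to 10, with antiderivative 4*exp(u).
Back in t: F(t) = 4*exp(t**2 + 1).
Then F(3) - F(0) = (4*exp(10)) - (4*exp(1)) = -4*exp(1)*(1 - exp(9)).

-4*exp(1)*(1 - exp(9))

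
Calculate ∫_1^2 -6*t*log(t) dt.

Integrate by parts once (u = ln t, dv = -6*t dt).
An antiderivative is F(t) = -3*t**2*(2*log(t) - 1)/2.
Then F(2) - F(1) = (6 - 12*log(2)) - (3/2) = 9/2 - 12*log(2).

9/2 - 12*log(2)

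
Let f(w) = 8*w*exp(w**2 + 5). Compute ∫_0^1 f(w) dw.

-4*(1 - exp(1))*exp(5)

Let u = w**2 + 5, so du = 2*w dw. When w = 0, u = 5; when w = 1, u = 6.
The integral becomes 4·∫ exp(u) du from 5 to 6, with antiderivative 4*exp(u).
Back in w: F(w) = 4*exp(w**2 + 5).
Then F(1) - F(0) = (4*exp(6)) - (4*exp(5)) = -4*(1 - exp(1))*exp(5).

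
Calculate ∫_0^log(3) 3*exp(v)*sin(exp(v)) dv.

3*cos(1) - 3*cos(3)

Let u = exp(v), so du = exp(v) dv. When v = 0, u = 1; when v = log(3), u = 3.
The integral becomes 3·∫ sin(u) du from 1 to 3, with antiderivative -3*cos(u).
Back in v: F(v) = -3*cos(exp(v)).
Then F(log(3)) - F(0) = (-3*cos(3)) - (-3*cos(1)) = 3*cos(1) - 3*cos(3).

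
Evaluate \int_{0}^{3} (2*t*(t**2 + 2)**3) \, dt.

14625/4

Let u = t**2 + 2, so du = 2*t dt. When t = 0, u = 2; when t = 3, u = 11.
The integral becomes ∫ u**3 du from 2 to 11, with antiderivative u**4/4.
Back in t: F(t) = (t**2 + 2)**4/4.
Then F(3) - F(0) = (14641/4) - (4) = 14625/4.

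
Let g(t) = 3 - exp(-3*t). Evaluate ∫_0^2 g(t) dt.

An antiderivative is F(t) = 3*t + exp(-3*t)/3.
Then F(2) - F(0) = (exp(-6)/3 + 6) - (1/3) = exp(-6)/3 + 17/3.

exp(-6)/3 + 17/3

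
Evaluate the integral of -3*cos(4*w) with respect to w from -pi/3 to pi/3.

3*sqrt(3)/4

An antiderivative is F(w) = -3*sin(4*w)/4.
Then F(pi/3) - F(-pi/3) = (3*sqrt(3)/8) - (-3*sqrt(3)/8) = 3*sqrt(3)/4.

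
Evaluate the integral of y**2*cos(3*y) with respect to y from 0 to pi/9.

-sqrt(3)/27 + sqrt(3)*pi**2/486 + pi/81

Integrate by parts twice (u = y^2, dv = cos(3*y) dy).
An antiderivative is F(y) = y**2*sin(3*y)/3 + 2*y*cos(3*y)/9 - 2*sin(3*y)/27.
Then F(pi/9) - F(0) = (-sqrt(3)/27 + sqrt(3)*pi**2/486 + pi/81) - (0) = -sqrt(3)/27 + sqrt(3)*pi**2/486 + pi/81.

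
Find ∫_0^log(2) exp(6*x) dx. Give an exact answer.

Let u = exp(x), so du = exp(x) dx. When x = 0, u = 1; when x = log(2), u = 2.
The integral becomes ∫ u**5 du from 1 to 2, with antiderivative u**6/6.
Back in x: F(x) = exp(6*x)/6.
Then F(log(2)) - F(0) = (32/3) - (1/6) = 21/2.

21/2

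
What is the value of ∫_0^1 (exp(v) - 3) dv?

-4 + E

An antiderivative is F(v) = -3*v + exp(v).
Then F(1) - F(0) = (-3 + E) - (1) = -4 + E.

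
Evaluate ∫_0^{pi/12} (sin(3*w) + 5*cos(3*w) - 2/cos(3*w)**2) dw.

-1/3 + 2*sqrt(2)/3

An antiderivative is F(w) = 5*sin(3*w)/3 - cos(3*w)/3 - 2*tan(3*w)/3.
Then F(pi/12) - F(0) = (-2/3 + 2*sqrt(2)/3) - (-1/3) = -1/3 + 2*sqrt(2)/3.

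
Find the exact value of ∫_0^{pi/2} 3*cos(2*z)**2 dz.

3*pi/4

Use the identity cos^2(2*z) = (1 + cos(4*z))/2.
An antiderivative is F(z) = 3*z/2 + 3*sin(4*z)/8.
Then F(pi/2) - F(0) = (3*pi/4) - (0) = 3*pi/4.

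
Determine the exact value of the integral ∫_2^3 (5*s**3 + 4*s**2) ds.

By the power rule, an antiderivative is F(s) = 5*s**4/4 + 4*s**3/3.
Then F(3) - F(2) = (549/4) - (92/3) = 1279/12.

1279/12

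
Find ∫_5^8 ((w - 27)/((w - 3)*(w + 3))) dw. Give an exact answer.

Factor the denominator: w**2 - 9 = (w + 3)(w - 3).
Partial fractions: (w - 27)/((w - 3)*(w + 3)) = 5/(w + 3) - 4/(w - 3).
An antiderivative is F(w) = -4*log(w - 3) + 5*log(w + 3).
Then F(8) - F(5) = (-4*log(5) + 5*log(11)) - (11*log(2)) = -11*log(2) - 4*log(5) + 5*log(11).

-11*log(2) - 4*log(5) + 5*log(11)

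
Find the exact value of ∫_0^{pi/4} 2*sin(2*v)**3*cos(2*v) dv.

Let u = sin(2*v), so du = 2*cos(2*v) dv. When v = 0, u = 0; when v = pi/4, u = 1.
The integral becomes ∫ u**3 du from 0 to 1, with antiderivative u**4/4.
Back in v: F(v) = sin(2*v)**4/4.
Then F(pi/4) - F(0) = (1/4) - (0) = 1/4.

1/4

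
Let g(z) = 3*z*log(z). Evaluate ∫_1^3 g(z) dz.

Integrate by parts once (u = ln z, dv = 3*z dz).
An antiderivative is F(z) = 3*z**2*(2*log(z) - 1)/4.
Then F(3) - F(1) = (-27/4 + 27*log(3)/2) - (-3/4) = -6 + 27*log(3)/2.

-6 + 27*log(3)/2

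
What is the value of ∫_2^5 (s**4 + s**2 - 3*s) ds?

By the power rule, an antiderivative is F(s) = s**5/5 + s**3/3 - 3*s**2/2.
Then F(5) - F(2) = (3775/6) - (46/15) = 6261/10.

6261/10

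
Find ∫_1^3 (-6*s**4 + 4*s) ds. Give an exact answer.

By the power rule, an antiderivative is F(s) = -6*s**5/5 + 2*s**2.
Then F(3) - F(1) = (-1368/5) - (4/5) = -1372/5.

-1372/5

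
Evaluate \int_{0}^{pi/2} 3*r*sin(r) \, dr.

Integrate by parts once (u = r, dv = 3*sin(r) dr).
An antiderivative is F(r) = -3*r*cos(r) + 3*sin(r).
Then F(pi/2) - F(0) = (3) - (0) = 3.

3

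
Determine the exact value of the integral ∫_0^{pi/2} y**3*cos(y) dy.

-3*pi + pi**3/8 + 6

Integrate by parts 3 times (u = y^3, dv = cos(y) dy).
An antiderivative is F(y) = y**3*sin(y) + 3*y**2*cos(y) - 6*y*sin(y) - 6*cos(y).
Then F(pi/2) - F(0) = (pi*(-24 + pi**2)/8) - (-6) = -3*pi + pi**3/8 + 6.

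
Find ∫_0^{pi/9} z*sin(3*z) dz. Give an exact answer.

Integrate by parts once (u = z, dv = sin(3*z) dz).
An antiderivative is F(z) = -z*cos(3*z)/3 + sin(3*z)/9.
Then F(pi/9) - F(0) = (-pi/54 + sqrt(3)/18) - (0) = -pi/54 + sqrt(3)/18.

-pi/54 + sqrt(3)/18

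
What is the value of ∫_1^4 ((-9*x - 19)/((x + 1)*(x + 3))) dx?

Factor the denominator: x**2 + 4*x + 3 = (x + 3)(x + 1).
Partial fractions: (-9*x - 19)/((x + 1)*(x + 3)) = -4/(x + 3) - 5/(x + 1).
An antiderivative is F(x) = -5*log(x + 1) - 4*log(x + 3).
Then F(4) - F(1) = (-5*log(5) - 4*log(7)) - (-13*log(2)) = -5*log(5) - 4*log(7) + 13*log(2).

-5*log(5) - 4*log(7) + 13*log(2)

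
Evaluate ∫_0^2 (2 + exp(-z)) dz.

An antiderivative is F(z) = 2*z - exp(-z).
Then F(2) - F(0) = (4 - exp(-2)) - (-1) = 5 - exp(-2).

5 - exp(-2)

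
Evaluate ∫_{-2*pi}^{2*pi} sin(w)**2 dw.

2*pi

Use the identity sin^2(w) = (1 - cos(2*w))/2.
An antiderivative is F(w) = w/2 - sin(2*w)/4.
Then F(2*pi) - F(-2*pi) = (pi) - (-pi) = 2*pi.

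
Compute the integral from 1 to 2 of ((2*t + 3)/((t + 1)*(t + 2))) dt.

Factor the denominator: t**2 + 3*t + 2 = (t + 2)(t + 1).
Partial fractions: (2*t + 3)/((t + 1)*(t + 2)) = 1/(t + 2) + 1/(t + 1).
An antiderivative is F(t) = log(t + 1) + log(t + 2).
Then F(2) - F(1) = (log(12)) - (log(6)) = log(2).

log(2)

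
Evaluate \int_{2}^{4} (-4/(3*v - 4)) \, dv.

-8*log(2)/3

An antiderivative is F(v) = -4*log(3*v - 4)/3.
Then F(4) - F(2) = (-log(16)) - (-4*log(2)/3) = -8*log(2)/3.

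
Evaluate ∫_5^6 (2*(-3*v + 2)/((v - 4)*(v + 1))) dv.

Factor the denominator: v**2 - 3*v - 4 = (v + 1)(v - 4).
Partial fractions: 2*(-3*v + 2)/((v - 4)*(v + 1)) = -2/(v + 1) - 4/(v - 4).
An antiderivative is F(v) = -4*log(v - 4) - 2*log(v + 1).
Then F(6) - F(5) = (-2*log(7) - 4*log(2)) - (-log(36)) = -2*log(7) - 2*log(2) + 2*log(3).

-2*log(7) - 2*log(2) + 2*log(3)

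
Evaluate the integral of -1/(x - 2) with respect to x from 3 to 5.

-log(3)

An antiderivative is F(x) = -log(x - 2).
Then F(5) - F(3) = (-log(3)) - (0) = -log(3).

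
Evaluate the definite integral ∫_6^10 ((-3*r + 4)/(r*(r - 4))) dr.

Factor the denominator: r**2 - 4*r = r(r - 4).
Partial fractions: (-3*r + 4)/(r*(r - 4)) = -1/r - 2/(r - 4).
An antiderivative is F(r) = -log(r) - 2*log(r - 4).
Then F(10) - F(6) = (-2*log(3) - 3*log(2) - log(5)) - (-log(24)) = -log(15).

-log(15)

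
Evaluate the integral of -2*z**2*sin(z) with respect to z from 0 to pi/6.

Integrate by parts twice (u = z^2, dv = -2*sin(z) dz).
An antiderivative is F(z) = 2*z**2*cos(z) - 4*z*sin(z) - 4*cos(z).
Then F(pi/6) - F(0) = (-2*sqrt(3) - pi/3 + sqrt(3)*pi**2/36) - (-4) = -2*sqrt(3) - pi/3 + sqrt(3)*pi**2/36 + 4.

-2*sqrt(3) - pi/3 + sqrt(3)*pi**2/36 + 4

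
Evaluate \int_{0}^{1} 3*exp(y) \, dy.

An antiderivative is F(y) = 3*exp(y).
Then F(1) - F(0) = (3*E) - (3) = -3 + 3*E.

-3 + 3*E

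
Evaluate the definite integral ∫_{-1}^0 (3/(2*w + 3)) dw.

An antiderivative is F(w) = 3*log(2*w + 3)/2.
Then F(0) - F(-1) = (3*log(3)/2) - (0) = 3*log(3)/2.

3*log(3)/2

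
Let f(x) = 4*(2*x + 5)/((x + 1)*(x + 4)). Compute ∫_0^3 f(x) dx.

4*log(7)

Factor the denominator: x**2 + 5*x + 4 = (x + 4)(x + 1).
Partial fractions: 4*(2*x + 5)/((x + 1)*(x + 4)) = 4/(x + 4) + 4/(x + 1).
An antiderivative is F(x) = 4*log(x + 1) + 4*log(x + 4).
Then F(3) - F(0) = (8*log(2) + 4*log(7)) - (8*log(2)) = 4*log(7).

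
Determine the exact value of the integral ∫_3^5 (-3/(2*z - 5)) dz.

-3*log(5)/2

An antiderivative is F(z) = -3*log(2*z - 5)/2.
Then F(5) - F(3) = (-3*log(5)/2) - (0) = -3*log(5)/2.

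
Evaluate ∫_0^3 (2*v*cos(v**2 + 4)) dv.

sin(13) - sin(4)

Let u = v**2 + 4, so du = 2*v dv. When v = 0, u = 4; when v = 3, u = 13.
The integral becomes ∫ cos(u) du from 4 to 13, with antiderivative sin(u).
Back in v: F(v) = sin(v**2 + 4).
Then F(3) - F(0) = (sin(13)) - (sin(4)) = sin(13) - sin(4).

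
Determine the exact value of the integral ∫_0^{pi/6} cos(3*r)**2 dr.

pi/12

Use the identity cos^2(3*r) = (1 + cos(6*r))/2.
An antiderivative is F(r) = r/2 + sin(6*r)/12.
Then F(pi/6) - F(0) = (pi/12) - (0) = pi/12.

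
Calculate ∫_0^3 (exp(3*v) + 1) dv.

An antiderivative is F(v) = exp(3*v)/3 + v.
Then F(3) - F(0) = (3 + exp(9)/3) - (1/3) = 8/3 + exp(9)/3.

8/3 + exp(9)/3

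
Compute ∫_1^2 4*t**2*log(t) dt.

Integrate by parts once (u = ln t, dv = 4*t**2 dt).
An antiderivative is F(t) = 4*t**3*(3*log(t) - 1)/9.
Then F(2) - F(1) = (-32/9 + 32*log(2)/3) - (-4/9) = -28/9 + 32*log(2)/3.

-28/9 + 32*log(2)/3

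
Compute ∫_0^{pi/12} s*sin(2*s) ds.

-sqrt(3)*pi/48 + 1/8

Integrate by parts once (u = s, dv = sin(2*s) ds).
An antiderivative is F(s) = -s*cos(2*s)/2 + sin(2*s)/4.
Then F(pi/12) - F(0) = (-sqrt(3)*pi/48 + 1/8) - (0) = -sqrt(3)*pi/48 + 1/8.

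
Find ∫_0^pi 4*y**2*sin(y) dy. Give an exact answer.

-16 + 4*pi**2

Integrate by parts twice (u = y^2, dv = 4*sin(y) dy).
An antiderivative is F(y) = -4*y**2*cos(y) + 8*y*sin(y) + 8*cos(y).
Then F(pi) - F(0) = (-8 + 4*pi**2) - (8) = -16 + 4*pi**2.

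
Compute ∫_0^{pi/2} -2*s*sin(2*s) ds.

-pi/2

Integrate by parts once (u = s, dv = -2*sin(2*s) ds).
An antiderivative is F(s) = s*cos(2*s) - sin(2*s)/2.
Then F(pi/2) - F(0) = (-pi/2) - (0) = -pi/2.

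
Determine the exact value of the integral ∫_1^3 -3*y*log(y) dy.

6 - 27*log(3)/2

Integrate by parts once (u = ln y, dv = -3*y dy).
An antiderivative is F(y) = -3*y**2*(2*log(y) - 1)/4.
Then F(3) - F(1) = (27/4 - 27*log(3)/2) - (3/4) = 6 - 27*log(3)/2.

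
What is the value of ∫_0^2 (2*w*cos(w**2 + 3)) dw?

-sin(3) + sin(7)

Let u = w**2 + 3, so du = 2*w dw. When w = 0, u = 3; when w = 2, u = 7.
The integral becomes ∫ cos(u) du from 3 to 7, with antiderivative sin(u).
Back in w: F(w) = sin(w**2 + 3).
Then F(2) - F(0) = (sin(7)) - (sin(3)) = -sin(3) + sin(7).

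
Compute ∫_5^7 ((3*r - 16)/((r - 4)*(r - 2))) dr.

Factor the denominator: r**2 - 6*r + 8 = (r - 2)(r - 4).
Partial fractions: (3*r - 16)/((r - 4)*(r - 2)) = 5/(r - 2) - 2/(r - 4).
An antiderivative is F(r) = -2*log(r - 4) + 5*log(r - 2).
Then F(7) - F(5) = (-2*log(3) + 5*log(5)) - (5*log(3)) = -7*log(3) + 5*log(5).

-7*log(3) + 5*log(5)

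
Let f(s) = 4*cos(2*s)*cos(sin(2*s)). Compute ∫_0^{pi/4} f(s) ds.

2*sin(1)

Let u = sin(2*s), so du = 2*cos(2*s) ds. When s = 0, u = 0; when s = pi/4, u = 1.
The integral becomes 2·∫ cos(u) du from 0 to 1, with antiderivative 2*sin(u).
Back in s: F(s) = 2*sin(sin(2*s)).
Then F(pi/4) - F(0) = (2*sin(1)) - (0) = 2*sin(1).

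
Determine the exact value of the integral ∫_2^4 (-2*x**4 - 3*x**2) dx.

-2264/5

By the power rule, an antiderivative is F(x) = -2*x**5/5 - x**3.
Then F(4) - F(2) = (-2368/5) - (-104/5) = -2264/5.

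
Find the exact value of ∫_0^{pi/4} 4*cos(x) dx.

2*sqrt(2)

An antiderivative is F(x) = 4*sin(x).
Then F(pi/4) - F(0) = (2*sqrt(2)) - (0) = 2*sqrt(2).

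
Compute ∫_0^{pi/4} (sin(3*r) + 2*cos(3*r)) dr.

An antiderivative is F(r) = 2*sin(3*r)/3 - cos(3*r)/3.
Then F(pi/4) - F(0) = (sqrt(2)/2) - (-1/3) = 1/3 + sqrt(2)/2.

1/3 + sqrt(2)/2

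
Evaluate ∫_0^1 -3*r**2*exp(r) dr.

Integrate by parts twice (u = r^2, dv = -3*exp(r) dr).
An antiderivative is F(r) = (-3*r**2 + 6*r - 6)*exp(r).
Then F(1) - F(0) = (-3*E) - (-6) = 6 - 3*E.

6 - 3*E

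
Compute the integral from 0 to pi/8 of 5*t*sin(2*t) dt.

Integrate by parts once (u = t, dv = 5*sin(2*t) dt).
An antiderivative is F(t) = -5*t*cos(2*t)/2 + 5*sin(2*t)/4.
Then F(pi/8) - F(0) = (5*sqrt(2)*(4 - pi)/32) - (0) = 5*sqrt(2)*(4 - pi)/32.

5*sqrt(2)*(4 - pi)/32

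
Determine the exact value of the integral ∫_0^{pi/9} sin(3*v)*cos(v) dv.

Use the identity sin(3*v)cos(v) = [sin(4*v) + sin(2*v)]/2.
An antiderivative is F(v) = -cos(2*v)/4 - cos(4*v)/8.
Then F(pi/9) - F(0) = (-cos(2*pi/9)/4 - sin(pi/18)/8) - (-3/8) = -cos(2*pi/9)/4 - sin(pi/18)/8 + 3/8.

-cos(2*pi/9)/4 - sin(pi/18)/8 + 3/8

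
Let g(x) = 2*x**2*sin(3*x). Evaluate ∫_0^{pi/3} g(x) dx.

-8/27 + 2*pi**2/27

Integrate by parts twice (u = x^2, dv = 2*sin(3*x) dx).
An antiderivative is F(x) = -2*x**2*cos(3*x)/3 + 4*x*sin(3*x)/9 + 4*cos(3*x)/27.
Then F(pi/3) - F(0) = (-4/27 + 2*pi**2/27) - (4/27) = -8/27 + 2*pi**2/27.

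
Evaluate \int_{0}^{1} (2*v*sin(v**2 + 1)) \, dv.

-cos(2) + cos(1)

Let u = v**2 + 1, so du = 2*v dv. When v = 0, u = 1; when v = 1, u = 2.
The integral becomes ∫ sin(u) du from 1 to 2, with antiderivative -cos(u).
Back in v: F(v) = -cos(v**2 + 1).
Then F(1) - F(0) = (-cos(2)) - (-cos(1)) = -cos(2) + cos(1).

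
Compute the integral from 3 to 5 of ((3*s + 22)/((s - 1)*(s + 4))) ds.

-4*log(3) + 5*log(2) + 2*log(7)

Factor the denominator: s**2 + 3*s - 4 = (s + 4)(s - 1).
Partial fractions: (3*s + 22)/((s - 1)*(s + 4)) = -2/(s + 4) + 5/(s - 1).
An antiderivative is F(s) = 5*log(s - 1) - 2*log(s + 4).
Then F(5) - F(3) = (-4*log(3) + 10*log(2)) - (log(32/49)) = -4*log(3) + 5*log(2) + 2*log(7).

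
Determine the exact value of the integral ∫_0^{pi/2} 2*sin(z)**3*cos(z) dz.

Let u = sin(z), so du = cos(z) dz. When z = 0, u = 0; when z = pi/2, u = 1.
The integral becomes 2·∫ u**3 du from 0 to 1, with antiderivative u**4/2.
Back in z: F(z) = sin(z)**4/2.
Then F(pi/2) - F(0) = (1/2) - (0) = 1/2.

1/2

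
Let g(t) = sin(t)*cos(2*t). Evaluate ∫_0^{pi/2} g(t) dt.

-1/3

Use the identity sin(t)cos(2*t) = [sin(3*t) + sin(-t)]/2.
An antiderivative is F(t) = cos(t)/2 - cos(3*t)/6.
Then F(pi/2) - F(0) = (0) - (1/3) = -1/3.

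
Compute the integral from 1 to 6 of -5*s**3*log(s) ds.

Integrate by parts once (u = ln s, dv = -5*s**3 ds).
An antiderivative is F(s) = -5*s**4*(4*log(s) - 1)/16.
Then F(6) - F(1) = (-1620*log(3) - 1620*log(2) + 405) - (5/16) = -1620*log(3) - 1620*log(2) + 6475/16.

-1620*log(3) - 1620*log(2) + 6475/16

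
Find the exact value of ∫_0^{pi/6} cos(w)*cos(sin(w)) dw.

Let u = sin(w), so du = cos(w) dw. When w = 0, u = 0; when w = pi/6, u = 1/2.
The integral becomes ∫ cos(u) du from 0 to 1/2, with antiderivative sin(u).
Back in w: F(w) = sin(sin(w)).
Then F(pi/6) - F(0) = (sin(1/2)) - (0) = sin(1/2).

sin(1/2)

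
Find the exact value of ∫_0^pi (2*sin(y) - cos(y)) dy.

4

An antiderivative is F(y) = -sin(y) - 2*cos(y).
Then F(pi) - F(0) = (2) - (-2) = 4.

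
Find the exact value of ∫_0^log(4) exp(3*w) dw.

Let u = exp(w), so du = exp(w) dw. When w = 0, u = 1; when w = log(4), u = 4.
The integral becomes ∫ u**2 du from 1 to 4, with antiderivative u**3/3.
Back in w: F(w) = exp(3*w)/3.
Then F(log(4)) - F(0) = (64/3) - (1/3) = 21.

21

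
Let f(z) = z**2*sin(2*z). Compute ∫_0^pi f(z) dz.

Integrate by parts twice (u = z^2, dv = sin(2*z) dz).
An antiderivative is F(z) = -z**2*cos(2*z)/2 + z*sin(2*z)/2 + cos(2*z)/4.
Then F(pi) - F(0) = (1/4 - pi**2/2) - (1/4) = -pi**2/2.

-pi**2/2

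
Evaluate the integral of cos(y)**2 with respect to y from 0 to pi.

Use the identity cos^2(y) = (1 + cos(2*y))/2.
An antiderivative is F(y) = y/2 + sin(2*y)/4.
Then F(pi) - F(0) = (pi/2) - (0) = pi/2.

pi/2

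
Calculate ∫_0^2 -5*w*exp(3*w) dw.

Integrate by parts once (u = w, dv = -5*exp(3*w) dw).
An antiderivative is F(w) = (-15*w + 5)*exp(3*w)/9.
Then F(2) - F(0) = (-25*exp(6)/9) - (5/9) = -25*exp(6)/9 - 5/9.

-25*exp(6)/9 - 5/9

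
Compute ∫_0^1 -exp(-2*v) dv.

An antiderivative is F(v) = exp(-2*v)/2.
Then F(1) - F(0) = (exp(-2)/2) - (1/2) = (1 - exp(2))*exp(-2)/2.

(1 - exp(2))*exp(-2)/2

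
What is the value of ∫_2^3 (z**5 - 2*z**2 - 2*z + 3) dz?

By the power rule, an antiderivative is F(z) = z**6/6 - 2*z**3/3 - z**2 + 3*z.
Then F(3) - F(2) = (207/2) - (22/3) = 577/6.

577/6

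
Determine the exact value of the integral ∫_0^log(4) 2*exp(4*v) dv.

Let u = exp(v), so du = exp(v) dv. When v = 0, u = 1; when v = log(4), u = 4.
The integral becomes 2·∫ u**3 du from 1 to 4, with antiderivative u**4/2.
Back in v: F(v) = exp(4*v)/2.
Then F(log(4)) - F(0) = (128) - (1/2) = 255/2.

255/2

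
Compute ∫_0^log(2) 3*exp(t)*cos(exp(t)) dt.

-3*sin(1) + 3*sin(2)

Let u = exp(t), so du = exp(t) dt. When t = 0, u = 1; when t = log(2), u = 2.
The integral becomes 3·∫ cos(u) du from 1 to 2, with antiderivative 3*sin(u).
Back in t: F(t) = 3*sin(exp(t)).
Then F(log(2)) - F(0) = (3*sin(2)) - (3*sin(1)) = -3*sin(1) + 3*sin(2).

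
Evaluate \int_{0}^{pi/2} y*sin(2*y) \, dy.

pi/4

Integrate by parts once (u = y, dv = sin(2*y) dy).
An antiderivative is F(y) = -y*cos(2*y)/2 + sin(2*y)/4.
Then F(pi/2) - F(0) = (pi/4) - (0) = pi/4.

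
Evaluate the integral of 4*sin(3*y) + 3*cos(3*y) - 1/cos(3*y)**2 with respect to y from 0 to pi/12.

1 - sqrt(2)/6

An antiderivative is F(y) = sin(3*y) - 4*cos(3*y)/3 - tan(3*y)/3.
Then F(pi/12) - F(0) = (-1/3 - sqrt(2)/6) - (-4/3) = 1 - sqrt(2)/6.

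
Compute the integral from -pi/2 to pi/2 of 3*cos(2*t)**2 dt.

3*pi/2

Use the identity cos^2(2*t) = (1 + cos(4*t))/2.
An antiderivative is F(t) = 3*t/2 + 3*sin(4*t)/8.
Then F(pi/2) - F(-pi/2) = (3*pi/4) - (-3*pi/4) = 3*pi/2.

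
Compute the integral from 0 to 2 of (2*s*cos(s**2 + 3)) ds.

-sin(3) + sin(7)

Let u = s**2 + 3, so du = 2*s ds. When s = 0, u = 3; when s = 2, u = 7.
The integral becomes ∫ cos(u) du from 3 to 7, with antiderivative sin(u).
Back in s: F(s) = sin(s**2 + 3).
Then F(2) - F(0) = (sin(7)) - (sin(3)) = -sin(3) + sin(7).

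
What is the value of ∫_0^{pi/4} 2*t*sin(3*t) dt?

Integrate by parts once (u = t, dv = 2*sin(3*t) dt).
An antiderivative is F(t) = -2*t*cos(3*t)/3 + 2*sin(3*t)/9.
Then F(pi/4) - F(0) = (sqrt(2)*(4 + 3*pi)/36) - (0) = sqrt(2)*(4 + 3*pi)/36.

sqrt(2)*(4 + 3*pi)/36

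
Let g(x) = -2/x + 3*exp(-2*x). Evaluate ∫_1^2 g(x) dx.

-2*log(2) - 3*exp(-4)/2 + 3*exp(-2)/2

An antiderivative is F(x) = -2*log(x) - 3*exp(-2*x)/2.
Then F(2) - F(1) = (-2*log(2) - 3*exp(-4)/2) - (-3*exp(-2)/2) = -2*log(2) - 3*exp(-4)/2 + 3*exp(-2)/2.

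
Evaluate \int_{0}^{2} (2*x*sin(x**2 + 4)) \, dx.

cos(4) - cos(8)

Let u = x**2 + 4, so du = 2*x dx. When x = 0, u = 4; when x = 2, u = 8.
The integral becomes ∫ sin(u) du from 4 to 8, with antiderivative -cos(u).
Back in x: F(x) = -cos(x**2 + 4).
Then F(2) - F(0) = (-cos(8)) - (-cos(4)) = cos(4) - cos(8).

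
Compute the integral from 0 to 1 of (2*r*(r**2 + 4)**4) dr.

2101/5

Let u = r**2 + 4, so du = 2*r dr. When r = 0, u = 4; when r = 1, u = 5.
The integral becomes ∫ u**4 du from 4 to 5, with antiderivative u**5/5.
Back in r: F(r) = (r**2 + 4)**5/5.
Then F(1) - F(0) = (625) - (1024/5) = 2101/5.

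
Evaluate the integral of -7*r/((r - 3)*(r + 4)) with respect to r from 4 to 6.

-4*log(5) - 3*log(3) + 8*log(2)

Factor the denominator: r**2 + r - 12 = (r + 4)(r - 3).
Partial fractions: -7*r/((r - 3)*(r + 4)) = -4/(r + 4) - 3/(r - 3).
An antiderivative is F(r) = -3*log(r - 3) - 4*log(r + 4).
Then F(6) - F(4) = (-4*log(5) - 3*log(3) - 4*log(2)) - (-12*log(2)) = -4*log(5) - 3*log(3) + 8*log(2).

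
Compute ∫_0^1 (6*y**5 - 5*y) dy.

-3/2

By the power rule, an antiderivative is F(y) = y**6 - 5*y**2/2.
Then F(1) - F(0) = (-3/2) - (0) = -3/2.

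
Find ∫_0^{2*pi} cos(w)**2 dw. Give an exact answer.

pi

Use the identity cos^2(w) = (1 + cos(2*w))/2.
An antiderivative is F(w) = w/2 + sin(2*w)/4.
Then F(2*pi) - F(0) = (pi) - (0) = pi.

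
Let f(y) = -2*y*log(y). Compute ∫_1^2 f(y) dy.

3/2 - log(16)

Integrate by parts once (u = ln y, dv = -2*y dy).
An antiderivative is F(y) = -y**2*(2*log(y) - 1)/2.
Then F(2) - F(1) = (2 - log(16)) - (1/2) = 3/2 - log(16).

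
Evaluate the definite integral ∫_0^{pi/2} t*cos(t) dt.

Integrate by parts once (u = t, dv = cos(t) dt).
An antiderivative is F(t) = t*sin(t) + cos(t).
Then F(pi/2) - F(0) = (pi/2) - (1) = -1 + pi/2.

-1 + pi/2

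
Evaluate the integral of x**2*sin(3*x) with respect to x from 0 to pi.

-4/27 + pi**2/3

Integrate by parts twice (u = x^2, dv = sin(3*x) dx).
An antiderivative is F(x) = -x**2*cos(3*x)/3 + 2*x*sin(3*x)/9 + 2*cos(3*x)/27.
Then F(pi) - F(0) = (-2/27 + pi**2/3) - (2/27) = -4/27 + pi**2/3.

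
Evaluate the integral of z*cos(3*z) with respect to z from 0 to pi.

-2/9

Integrate by parts once (u = z, dv = cos(3*z) dz).
An antiderivative is F(z) = z*sin(3*z)/3 + cos(3*z)/9.
Then F(pi) - F(0) = (-1/9) - (1/9) = -2/9.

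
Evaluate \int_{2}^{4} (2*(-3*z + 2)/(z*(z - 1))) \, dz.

Factor the denominator: z**2 - z = z(z - 1).
Partial fractions: 2*(-3*z + 2)/(z*(z - 1)) = -4/z - 2/(z - 1).
An antiderivative is F(z) = -4*log(z) - 2*log(z - 1).
Then F(4) - F(2) = (-8*log(2) - 2*log(3)) - (-log(16)) = -4*log(2) - 2*log(3).

-4*log(2) - 2*log(3)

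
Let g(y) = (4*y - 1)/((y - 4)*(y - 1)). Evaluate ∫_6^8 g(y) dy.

-log(7) + log(5) + 5*log(2)

Factor the denominator: y**2 - 5*y + 4 = (y - 1)(y - 4).
Partial fractions: (4*y - 1)/((y - 4)*(y - 1)) = -1/(y - 1) + 5/(y - 4).
An antiderivative is F(y) = 5*log(y - 4) - log(y - 1).
Then F(8) - F(6) = (-log(7) + 10*log(2)) - (log(32/5)) = -log(7) + log(5) + 5*log(2).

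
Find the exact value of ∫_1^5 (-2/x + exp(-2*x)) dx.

An antiderivative is F(x) = -2*log(x) - exp(-2*x)/2.
Then F(5) - F(1) = (-2*log(5) - exp(-10)/2) - (-exp(-2)/2) = (-4*exp(10)*log(5) - 1 + exp(8))*exp(-10)/2.

(-4*exp(10)*log(5) - 1 + exp(8))*exp(-10)/2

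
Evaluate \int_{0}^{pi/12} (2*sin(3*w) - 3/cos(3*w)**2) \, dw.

-sqrt(2)/3 - 1/3

An antiderivative is F(w) = -2*cos(3*w)/3 - tan(3*w).
Then F(pi/12) - F(0) = (-1 - sqrt(2)/3) - (-2/3) = -sqrt(2)/3 - 1/3.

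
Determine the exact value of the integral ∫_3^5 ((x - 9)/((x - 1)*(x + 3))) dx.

Factor the denominator: x**2 + 2*x - 3 = (x + 3)(x - 1).
Partial fractions: (x - 9)/((x - 1)*(x + 3)) = 3/(x + 3) - 2/(x - 1).
An antiderivative is F(x) = -2*log(x - 1) + 3*log(x + 3).
Then F(5) - F(3) = (log(32)) - (log(54)) = log(16/27).

log(16/27)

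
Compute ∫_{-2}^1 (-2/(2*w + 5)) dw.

-log(7)

An antiderivative is F(w) = -log(2*w + 5).
Then F(1) - F(-2) = (-log(7)) - (0) = -log(7).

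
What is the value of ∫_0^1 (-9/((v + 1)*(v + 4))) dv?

-9*log(2) + 3*log(5)

Factor the denominator: v**2 + 5*v + 4 = (v + 4)(v + 1).
Partial fractions: -9/((v + 1)*(v + 4)) = 3/(v + 4) - 3/(v + 1).
An antiderivative is F(v) = -3*log(v + 1) + 3*log(v + 4).
Then F(1) - F(0) = (-3*log(2) + 3*log(5)) - (log(64)) = -9*log(2) + 3*log(5).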